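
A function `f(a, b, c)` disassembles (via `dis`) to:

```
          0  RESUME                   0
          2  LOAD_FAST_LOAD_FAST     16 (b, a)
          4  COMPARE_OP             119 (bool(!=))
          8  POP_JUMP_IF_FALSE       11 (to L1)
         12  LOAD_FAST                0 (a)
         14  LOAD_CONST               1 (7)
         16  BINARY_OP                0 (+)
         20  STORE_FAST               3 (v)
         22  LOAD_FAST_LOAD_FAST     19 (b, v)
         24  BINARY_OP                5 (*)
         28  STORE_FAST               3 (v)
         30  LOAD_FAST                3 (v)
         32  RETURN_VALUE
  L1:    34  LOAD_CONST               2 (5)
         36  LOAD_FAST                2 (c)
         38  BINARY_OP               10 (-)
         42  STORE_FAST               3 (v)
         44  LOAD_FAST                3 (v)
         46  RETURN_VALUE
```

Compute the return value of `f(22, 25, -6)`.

LOAD_FAST_LOAD_FAST b,a → push 25,22. Stack: [25, 22]
COMPARE_OP bool(!=) → 25 vs 22 = True. Stack: [True]
POP_JUMP_IF_FALSE → pop True; no jump. Stack: []
LOAD_FAST a → push 22. Stack: [22]
LOAD_CONST → push 7. Stack: [22, 7]
BINARY_OP + → 22 + 7 = 29. Stack: [29]
STORE_FAST v → v=29. Stack: []
LOAD_FAST_LOAD_FAST b,v → push 25,29. Stack: [25, 29]
BINARY_OP * → 25 * 29 = 725. Stack: [725]
STORE_FAST v → v=725. Stack: []
LOAD_FAST v → push 725. Stack: [725]
RETURN_VALUE → return 725.

725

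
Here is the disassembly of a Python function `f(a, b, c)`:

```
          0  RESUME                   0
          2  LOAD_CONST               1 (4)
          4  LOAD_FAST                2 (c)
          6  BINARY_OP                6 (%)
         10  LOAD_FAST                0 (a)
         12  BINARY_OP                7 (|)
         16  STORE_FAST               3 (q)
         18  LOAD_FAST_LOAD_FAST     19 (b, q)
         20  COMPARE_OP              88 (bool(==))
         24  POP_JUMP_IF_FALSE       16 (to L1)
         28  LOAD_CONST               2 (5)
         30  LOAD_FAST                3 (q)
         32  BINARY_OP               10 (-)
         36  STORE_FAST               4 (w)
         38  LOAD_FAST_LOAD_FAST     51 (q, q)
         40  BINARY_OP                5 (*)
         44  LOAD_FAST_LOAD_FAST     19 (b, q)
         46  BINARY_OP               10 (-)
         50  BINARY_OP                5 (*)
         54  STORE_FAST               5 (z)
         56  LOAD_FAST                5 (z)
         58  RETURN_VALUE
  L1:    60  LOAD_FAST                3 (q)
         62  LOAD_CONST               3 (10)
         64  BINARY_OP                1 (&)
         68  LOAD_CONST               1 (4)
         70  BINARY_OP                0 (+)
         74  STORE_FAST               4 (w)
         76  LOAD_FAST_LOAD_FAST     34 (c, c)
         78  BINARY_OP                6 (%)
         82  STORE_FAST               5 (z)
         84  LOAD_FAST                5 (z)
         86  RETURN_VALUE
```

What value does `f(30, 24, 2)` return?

0

LOAD_CONST → push 4. Stack: [4]
LOAD_FAST c → push 2. Stack: [4, 2]
BINARY_OP % → 4 % 2 = 0. Stack: [0]
LOAD_FAST a → push 30. Stack: [0, 30]
BINARY_OP | → 0 | 30 = 30. Stack: [30]
STORE_FAST q → q=30. Stack: []
LOAD_FAST_LOAD_FAST b,q → push 24,30. Stack: [24, 30]
COMPARE_OP bool(==) → 24 vs 30 = False. Stack: [False]
POP_JUMP_IF_FALSE → pop False; jump. Stack: []
LOAD_FAST q → push 30. Stack: [30]
LOAD_CONST → push 10. Stack: [30, 10]
BINARY_OP & → 30 & 10 = 10. Stack: [10]
LOAD_CONST → push 4. Stack: [10, 4]
BINARY_OP + → 10 + 4 = 14. Stack: [14]
STORE_FAST w → w=14. Stack: []
LOAD_FAST_LOAD_FAST c,c → push 2,2. Stack: [2, 2]
BINARY_OP % → 2 % 2 = 0. Stack: [0]
STORE_FAST z → z=0. Stack: []
LOAD_FAST z → push 0. Stack: [0]
RETURN_VALUE → return 0.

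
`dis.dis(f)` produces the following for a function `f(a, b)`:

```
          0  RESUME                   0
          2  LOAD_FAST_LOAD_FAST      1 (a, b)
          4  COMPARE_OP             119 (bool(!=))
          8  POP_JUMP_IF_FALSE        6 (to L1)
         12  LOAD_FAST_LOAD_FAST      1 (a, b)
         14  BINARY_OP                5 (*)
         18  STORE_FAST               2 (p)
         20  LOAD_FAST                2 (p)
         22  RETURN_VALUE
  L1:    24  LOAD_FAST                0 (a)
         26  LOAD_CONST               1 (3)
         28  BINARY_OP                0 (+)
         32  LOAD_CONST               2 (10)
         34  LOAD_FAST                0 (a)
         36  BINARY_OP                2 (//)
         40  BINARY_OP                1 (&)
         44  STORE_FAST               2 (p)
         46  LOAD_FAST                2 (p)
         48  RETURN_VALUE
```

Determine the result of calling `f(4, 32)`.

LOAD_FAST_LOAD_FAST a,b → push 4,32. Stack: [4, 32]
COMPARE_OP bool(!=) → 4 vs 32 = True. Stack: [True]
POP_JUMP_IF_FALSE → pop True; no jump. Stack: []
LOAD_FAST_LOAD_FAST a,b → push 4,32. Stack: [4, 32]
BINARY_OP * → 4 * 32 = 128. Stack: [128]
STORE_FAST p → p=128. Stack: []
LOAD_FAST p → push 128. Stack: [128]
RETURN_VALUE → return 128.

128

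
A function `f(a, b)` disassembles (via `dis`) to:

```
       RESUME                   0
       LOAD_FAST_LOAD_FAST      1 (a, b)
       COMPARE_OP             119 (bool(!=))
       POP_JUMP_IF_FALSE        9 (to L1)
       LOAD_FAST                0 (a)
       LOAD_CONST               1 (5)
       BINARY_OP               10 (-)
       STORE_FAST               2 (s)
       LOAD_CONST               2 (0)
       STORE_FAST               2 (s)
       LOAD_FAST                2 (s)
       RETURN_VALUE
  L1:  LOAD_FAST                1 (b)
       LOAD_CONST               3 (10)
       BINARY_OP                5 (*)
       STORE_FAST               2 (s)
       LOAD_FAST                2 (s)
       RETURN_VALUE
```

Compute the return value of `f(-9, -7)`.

LOAD_FAST_LOAD_FAST a,b → push -9,-7. Stack: [-9, -7]
COMPARE_OP bool(!=) → -9 vs -7 = True. Stack: [True]
POP_JUMP_IF_FALSE → pop True; no jump. Stack: []
LOAD_FAST a → push -9. Stack: [-9]
LOAD_CONST → push 5. Stack: [-9, 5]
BINARY_OP - → -9 - 5 = -14. Stack: [-14]
STORE_FAST s → s=-14. Stack: []
LOAD_CONST → push 0. Stack: [0]
STORE_FAST s → s=0. Stack: []
LOAD_FAST s → push 0. Stack: [0]
RETURN_VALUE → return 0.

0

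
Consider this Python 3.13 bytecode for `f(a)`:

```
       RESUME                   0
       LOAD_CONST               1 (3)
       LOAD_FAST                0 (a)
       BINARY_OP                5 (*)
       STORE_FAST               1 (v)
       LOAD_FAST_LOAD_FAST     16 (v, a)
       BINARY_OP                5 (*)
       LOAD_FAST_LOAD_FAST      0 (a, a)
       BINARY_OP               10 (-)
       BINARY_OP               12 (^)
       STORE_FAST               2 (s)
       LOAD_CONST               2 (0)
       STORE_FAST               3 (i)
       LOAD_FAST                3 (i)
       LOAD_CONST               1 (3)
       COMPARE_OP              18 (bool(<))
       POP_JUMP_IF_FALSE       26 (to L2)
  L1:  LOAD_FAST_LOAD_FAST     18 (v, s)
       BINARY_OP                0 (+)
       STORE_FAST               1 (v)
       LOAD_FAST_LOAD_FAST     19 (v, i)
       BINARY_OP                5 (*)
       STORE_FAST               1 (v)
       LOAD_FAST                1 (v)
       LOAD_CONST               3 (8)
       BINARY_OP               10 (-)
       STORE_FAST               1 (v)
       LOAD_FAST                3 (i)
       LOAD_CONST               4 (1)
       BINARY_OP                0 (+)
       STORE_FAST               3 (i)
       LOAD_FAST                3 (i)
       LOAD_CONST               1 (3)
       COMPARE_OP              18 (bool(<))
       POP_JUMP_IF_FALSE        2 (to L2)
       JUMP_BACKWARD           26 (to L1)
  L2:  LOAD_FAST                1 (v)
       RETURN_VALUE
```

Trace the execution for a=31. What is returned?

LOAD_CONST → push 3
LOAD_FAST a → push 31
BINARY_OP * → 3 * 31 = 93
STORE_FAST v → v=93
LOAD_FAST_LOAD_FAST v,a → push 93,31
BINARY_OP * → 93 * 31 = 2883
LOAD_FAST_LOAD_FAST a,a → push 31,31
BINARY_OP - → 31 - 31 = 0
BINARY_OP ^ → 2883 ^ 0 = 2883
STORE_FAST s → s=2883
LOAD_CONST → push 0
STORE_FAST i → i=0
LOAD_FAST i → push 0
LOAD_CONST → push 3
COMPARE_OP bool(<) → 0 vs 3 = True
POP_JUMP_IF_FALSE → pop True; no jump
LOAD_FAST_LOAD_FAST v,s → push 93,2883
BINARY_OP + → 93 + 2883 = 2976
STORE_FAST v → v=2976
LOAD_FAST_LOAD_FAST v,i → push 2976,0
BINARY_OP * → 2976 * 0 = 0
STORE_FAST v → v=0
LOAD_FAST v → push 0
LOAD_CONST → push 8
BINARY_OP - → 0 - 8 = -8
STORE_FAST v → v=-8
LOAD_FAST i → push 0
LOAD_CONST → push 1
BINARY_OP + → 0 + 1 = 1
STORE_FAST i → i=1
LOAD_FAST i → push 1
LOAD_CONST → push 3
COMPARE_OP bool(<) → 1 vs 3 = True
POP_JUMP_IF_FALSE → pop True; no jump
LOAD_FAST_LOAD_FAST v,s → push -8,2883
BINARY_OP + → -8 + 2883 = 2875
STORE_FAST v → v=2875
LOAD_FAST_LOAD_FAST v,i → push 2875,1
BINARY_OP * → 2875 * 1 = 2875
STORE_FAST v → v=2875
LOAD_FAST v → push 2875
LOAD_CONST → push 8
BINARY_OP - → 2875 - 8 = 2867
STORE_FAST v → v=2867
LOAD_FAST i → push 1
LOAD_CONST → push 1
BINARY_OP + → 1 + 1 = 2
STORE_FAST i → i=2
LOAD_FAST i → push 2
LOAD_CONST → push 3
COMPARE_OP bool(<) → 2 vs 3 = True
POP_JUMP_IF_FALSE → pop True; no jump
LOAD_FAST_LOAD_FAST v,s → push 2867,2883
BINARY_OP + → 2867 + 2883 = 5750
STORE_FAST v → v=5750
LOAD_FAST_LOAD_FAST v,i → push 5750,2
BINARY_OP * → 5750 * 2 = 11500
STORE_FAST v → v=11500
LOAD_FAST v → push 11500
LOAD_CONST → push 8
BINARY_OP - → 11500 - 8 = 11492
STORE_FAST v → v=11492
LOAD_FAST i → push 2
LOAD_CONST → push 1
BINARY_OP + → 2 + 1 = 3
STORE_FAST i → i=3
LOAD_FAST i → push 3
LOAD_CONST → push 3
COMPARE_OP bool(<) → 3 vs 3 = False
POP_JUMP_IF_FALSE → pop False; jump
LOAD_FAST v → push 11492
RETURN_VALUE → return 11492.

11492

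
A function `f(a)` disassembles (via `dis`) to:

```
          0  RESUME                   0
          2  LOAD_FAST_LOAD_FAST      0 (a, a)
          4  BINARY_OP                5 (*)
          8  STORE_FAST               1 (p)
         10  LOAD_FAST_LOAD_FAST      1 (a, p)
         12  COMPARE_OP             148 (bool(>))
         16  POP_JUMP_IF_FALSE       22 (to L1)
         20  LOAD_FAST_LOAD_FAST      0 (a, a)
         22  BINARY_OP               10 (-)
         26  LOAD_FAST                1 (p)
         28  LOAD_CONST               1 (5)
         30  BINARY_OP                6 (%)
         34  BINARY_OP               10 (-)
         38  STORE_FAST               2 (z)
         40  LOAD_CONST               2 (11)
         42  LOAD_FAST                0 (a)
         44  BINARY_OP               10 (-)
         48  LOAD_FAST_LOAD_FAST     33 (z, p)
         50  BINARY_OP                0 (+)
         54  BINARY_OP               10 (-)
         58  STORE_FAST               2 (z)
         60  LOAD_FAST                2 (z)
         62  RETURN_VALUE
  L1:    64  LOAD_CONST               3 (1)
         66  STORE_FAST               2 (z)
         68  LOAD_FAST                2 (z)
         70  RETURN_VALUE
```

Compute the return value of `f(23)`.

1

LOAD_FAST_LOAD_FAST a,a → push 23,23. Stack: [23, 23]
BINARY_OP * → 23 * 23 = 529. Stack: [529]
STORE_FAST p → p=529. Stack: []
LOAD_FAST_LOAD_FAST a,p → push 23,529. Stack: [23, 529]
COMPARE_OP bool(>) → 23 vs 529 = False. Stack: [False]
POP_JUMP_IF_FALSE → pop False; jump. Stack: []
LOAD_CONST → push 1. Stack: [1]
STORE_FAST z → z=1. Stack: []
LOAD_FAST z → push 1. Stack: [1]
RETURN_VALUE → return 1.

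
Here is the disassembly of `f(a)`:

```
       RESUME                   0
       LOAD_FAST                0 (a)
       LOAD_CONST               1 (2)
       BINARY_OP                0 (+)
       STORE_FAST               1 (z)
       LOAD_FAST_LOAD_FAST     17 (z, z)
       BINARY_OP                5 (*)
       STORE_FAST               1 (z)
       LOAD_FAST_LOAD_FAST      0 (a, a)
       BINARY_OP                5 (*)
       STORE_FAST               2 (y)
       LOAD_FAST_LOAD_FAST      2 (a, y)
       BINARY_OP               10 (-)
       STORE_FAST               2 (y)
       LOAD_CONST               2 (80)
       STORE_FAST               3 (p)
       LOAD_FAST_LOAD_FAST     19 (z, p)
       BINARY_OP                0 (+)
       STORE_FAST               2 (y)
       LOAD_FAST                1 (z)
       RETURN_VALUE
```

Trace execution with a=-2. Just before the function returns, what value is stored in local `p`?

80

LOAD_FAST a → push -2. Stack: [-2]
LOAD_CONST → push 2. Stack: [-2, 2]
BINARY_OP + → -2 + 2 = 0. Stack: [0]
STORE_FAST z → z=0. Stack: []
LOAD_FAST_LOAD_FAST z,z → push 0,0. Stack: [0, 0]
BINARY_OP * → 0 * 0 = 0. Stack: [0]
STORE_FAST z → z=0. Stack: []
LOAD_FAST_LOAD_FAST a,a → push -2,-2. Stack: [-2, -2]
BINARY_OP * → -2 * -2 = 4. Stack: [4]
STORE_FAST y → y=4. Stack: []
LOAD_FAST_LOAD_FAST a,y → push -2,4. Stack: [-2, 4]
BINARY_OP - → -2 - 4 = -6. Stack: [-6]
STORE_FAST y → y=-6. Stack: []
LOAD_CONST → push 80. Stack: [80]
STORE_FAST p → p=80. Stack: []
LOAD_FAST_LOAD_FAST z,p → push 0,80. Stack: [0, 80]
BINARY_OP + → 0 + 80 = 80. Stack: [80]
STORE_FAST y → y=80. Stack: []
LOAD_FAST z → push 0. Stack: [0]
RETURN_VALUE → return 0.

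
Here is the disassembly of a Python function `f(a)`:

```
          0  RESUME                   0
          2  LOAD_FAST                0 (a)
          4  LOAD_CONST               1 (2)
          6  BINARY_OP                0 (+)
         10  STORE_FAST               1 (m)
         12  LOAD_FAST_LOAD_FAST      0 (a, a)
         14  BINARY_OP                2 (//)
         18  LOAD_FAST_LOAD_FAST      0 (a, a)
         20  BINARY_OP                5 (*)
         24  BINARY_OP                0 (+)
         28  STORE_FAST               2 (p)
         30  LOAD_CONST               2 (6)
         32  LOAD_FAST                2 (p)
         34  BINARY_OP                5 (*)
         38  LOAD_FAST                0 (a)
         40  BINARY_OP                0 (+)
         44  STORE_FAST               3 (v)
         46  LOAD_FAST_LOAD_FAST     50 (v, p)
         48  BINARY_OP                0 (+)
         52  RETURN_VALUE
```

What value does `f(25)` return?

4407

LOAD_FAST a → push 25. Stack: [25]
LOAD_CONST → push 2. Stack: [25, 2]
BINARY_OP + → 25 + 2 = 27. Stack: [27]
STORE_FAST m → m=27. Stack: []
LOAD_FAST_LOAD_FAST a,a → push 25,25. Stack: [25, 25]
BINARY_OP // → 25 // 25 = 1. Stack: [1]
LOAD_FAST_LOAD_FAST a,a → push 25,25. Stack: [1, 25, 25]
BINARY_OP * → 25 * 25 = 625. Stack: [1, 625]
BINARY_OP + → 1 + 625 = 626. Stack: [626]
STORE_FAST p → p=626. Stack: []
LOAD_CONST → push 6. Stack: [6]
LOAD_FAST p → push 626. Stack: [6, 626]
BINARY_OP * → 6 * 626 = 3756. Stack: [3756]
LOAD_FAST a → push 25. Stack: [3756, 25]
BINARY_OP + → 3756 + 25 = 3781. Stack: [3781]
STORE_FAST v → v=3781. Stack: []
LOAD_FAST_LOAD_FAST v,p → push 3781,626. Stack: [3781, 626]
BINARY_OP + → 3781 + 626 = 4407. Stack: [4407]
RETURN_VALUE → return 4407.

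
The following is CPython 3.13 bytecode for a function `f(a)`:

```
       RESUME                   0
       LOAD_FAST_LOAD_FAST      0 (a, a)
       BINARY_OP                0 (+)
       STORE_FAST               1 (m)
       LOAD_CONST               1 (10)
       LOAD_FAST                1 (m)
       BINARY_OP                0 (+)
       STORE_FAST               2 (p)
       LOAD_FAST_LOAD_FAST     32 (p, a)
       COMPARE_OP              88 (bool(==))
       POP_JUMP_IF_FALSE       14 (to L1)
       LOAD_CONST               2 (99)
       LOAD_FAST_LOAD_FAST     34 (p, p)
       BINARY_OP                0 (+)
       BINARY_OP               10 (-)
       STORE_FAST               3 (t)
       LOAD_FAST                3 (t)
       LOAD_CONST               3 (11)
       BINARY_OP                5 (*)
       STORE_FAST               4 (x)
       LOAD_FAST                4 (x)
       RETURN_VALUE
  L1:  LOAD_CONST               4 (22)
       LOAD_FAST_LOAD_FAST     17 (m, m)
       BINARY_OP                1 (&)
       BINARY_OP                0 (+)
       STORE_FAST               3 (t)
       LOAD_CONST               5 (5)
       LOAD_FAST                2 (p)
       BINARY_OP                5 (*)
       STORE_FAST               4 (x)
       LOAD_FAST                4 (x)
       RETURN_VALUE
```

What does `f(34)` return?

390

LOAD_FAST_LOAD_FAST a,a → push 34,34. Stack: [34, 34]
BINARY_OP + → 34 + 34 = 68. Stack: [68]
STORE_FAST m → m=68. Stack: []
LOAD_CONST → push 10. Stack: [10]
LOAD_FAST m → push 68. Stack: [10, 68]
BINARY_OP + → 10 + 68 = 78. Stack: [78]
STORE_FAST p → p=78. Stack: []
LOAD_FAST_LOAD_FAST p,a → push 78,34. Stack: [78, 34]
COMPARE_OP bool(==) → 78 vs 34 = False. Stack: [False]
POP_JUMP_IF_FALSE → pop False; jump. Stack: []
LOAD_CONST → push 22. Stack: [22]
LOAD_FAST_LOAD_FAST m,m → push 68,68. Stack: [22, 68, 68]
BINARY_OP & → 68 & 68 = 68. Stack: [22, 68]
BINARY_OP + → 22 + 68 = 90. Stack: [90]
STORE_FAST t → t=90. Stack: []
LOAD_CONST → push 5. Stack: [5]
LOAD_FAST p → push 78. Stack: [5, 78]
BINARY_OP * → 5 * 78 = 390. Stack: [390]
STORE_FAST x → x=390. Stack: []
LOAD_FAST x → push 390. Stack: [390]
RETURN_VALUE → return 390.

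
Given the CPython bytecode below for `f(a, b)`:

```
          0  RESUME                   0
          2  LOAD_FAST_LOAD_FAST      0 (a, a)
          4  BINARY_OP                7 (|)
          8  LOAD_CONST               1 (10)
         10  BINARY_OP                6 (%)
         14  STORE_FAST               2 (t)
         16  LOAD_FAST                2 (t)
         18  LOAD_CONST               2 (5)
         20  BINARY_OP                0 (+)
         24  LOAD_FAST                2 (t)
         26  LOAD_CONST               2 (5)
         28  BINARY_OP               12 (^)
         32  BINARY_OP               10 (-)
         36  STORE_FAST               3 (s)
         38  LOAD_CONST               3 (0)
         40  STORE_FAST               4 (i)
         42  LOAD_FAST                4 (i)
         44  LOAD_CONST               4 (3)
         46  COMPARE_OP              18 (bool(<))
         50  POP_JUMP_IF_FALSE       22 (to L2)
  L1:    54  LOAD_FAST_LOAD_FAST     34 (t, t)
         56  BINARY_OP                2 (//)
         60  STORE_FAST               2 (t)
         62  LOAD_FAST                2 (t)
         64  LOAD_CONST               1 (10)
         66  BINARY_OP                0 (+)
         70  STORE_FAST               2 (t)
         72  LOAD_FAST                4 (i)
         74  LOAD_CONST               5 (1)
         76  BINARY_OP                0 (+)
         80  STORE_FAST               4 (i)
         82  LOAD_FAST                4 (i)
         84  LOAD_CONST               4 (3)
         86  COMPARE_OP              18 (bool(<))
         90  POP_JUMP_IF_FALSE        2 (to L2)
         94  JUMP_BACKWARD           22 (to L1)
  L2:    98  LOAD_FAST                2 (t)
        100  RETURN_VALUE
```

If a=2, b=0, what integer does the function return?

11

LOAD_FAST_LOAD_FAST a,a → push 2,2. Stack: [2, 2]
BINARY_OP | → 2 | 2 = 2. Stack: [2]
LOAD_CONST → push 10. Stack: [2, 10]
BINARY_OP % → 2 % 10 = 2. Stack: [2]
STORE_FAST t → t=2. Stack: []
LOAD_FAST t → push 2. Stack: [2]
LOAD_CONST → push 5. Stack: [2, 5]
BINARY_OP + → 2 + 5 = 7. Stack: [7]
LOAD_FAST t → push 2. Stack: [7, 2]
LOAD_CONST → push 5. Stack: [7, 2, 5]
BINARY_OP ^ → 2 ^ 5 = 7. Stack: [7, 7]
BINARY_OP - → 7 - 7 = 0. Stack: [0]
STORE_FAST s → s=0. Stack: []
LOAD_CONST → push 0. Stack: [0]
STORE_FAST i → i=0. Stack: []
LOAD_FAST i → push 0. Stack: [0]
LOAD_CONST → push 3. Stack: [0, 3]
COMPARE_OP bool(<) → 0 vs 3 = True. Stack: [True]
POP_JUMP_IF_FALSE → pop True; no jump. Stack: []
LOAD_FAST_LOAD_FAST t,t → push 2,2. Stack: [2, 2]
BINARY_OP // → 2 // 2 = 1. Stack: [1]
STORE_FAST t → t=1. Stack: []
LOAD_FAST t → push 1. Stack: [1]
LOAD_CONST → push 10. Stack: [1, 10]
BINARY_OP + → 1 + 10 = 11. Stack: [11]
STORE_FAST t → t=11. Stack: []
LOAD_FAST i → push 0. Stack: [0]
LOAD_CONST → push 1. Stack: [0, 1]
BINARY_OP + → 0 + 1 = 1. Stack: [1]
STORE_FAST i → i=1. Stack: []
LOAD_FAST i → push 1. Stack: [1]
LOAD_CONST → push 3. Stack: [1, 3]
COMPARE_OP bool(<) → 1 vs 3 = True. Stack: [True]
POP_JUMP_IF_FALSE → pop True; no jump. Stack: []
LOAD_FAST_LOAD_FAST t,t → push 11,11. Stack: [11, 11]
BINARY_OP // → 11 // 11 = 1. Stack: [1]
STORE_FAST t → t=1. Stack: []
LOAD_FAST t → push 1. Stack: [1]
LOAD_CONST → push 10. Stack: [1, 10]
BINARY_OP + → 1 + 10 = 11. Stack: [11]
STORE_FAST t → t=11. Stack: []
LOAD_FAST i → push 1. Stack: [1]
LOAD_CONST → push 1. Stack: [1, 1]
BINARY_OP + → 1 + 1 = 2. Stack: [2]
STORE_FAST i → i=2. Stack: []
LOAD_FAST i → push 2. Stack: [2]
LOAD_CONST → push 3. Stack: [2, 3]
COMPARE_OP bool(<) → 2 vs 3 = True. Stack: [True]
POP_JUMP_IF_FALSE → pop True; no jump. Stack: []
LOAD_FAST_LOAD_FAST t,t → push 11,11. Stack: [11, 11]
BINARY_OP // → 11 // 11 = 1. Stack: [1]
STORE_FAST t → t=1. Stack: []
LOAD_FAST t → push 1. Stack: [1]
LOAD_CONST → push 10. Stack: [1, 10]
BINARY_OP + → 1 + 10 = 11. Stack: [11]
STORE_FAST t → t=11. Stack: []
LOAD_FAST i → push 2. Stack: [2]
LOAD_CONST → push 1. Stack: [2, 1]
BINARY_OP + → 2 + 1 = 3. Stack: [3]
STORE_FAST i → i=3. Stack: []
LOAD_FAST i → push 3. Stack: [3]
LOAD_CONST → push 3. Stack: [3, 3]
COMPARE_OP bool(<) → 3 vs 3 = False. Stack: [False]
POP_JUMP_IF_FALSE → pop False; jump. Stack: []
LOAD_FAST t → push 11. Stack: [11]
RETURN_VALUE → return 11.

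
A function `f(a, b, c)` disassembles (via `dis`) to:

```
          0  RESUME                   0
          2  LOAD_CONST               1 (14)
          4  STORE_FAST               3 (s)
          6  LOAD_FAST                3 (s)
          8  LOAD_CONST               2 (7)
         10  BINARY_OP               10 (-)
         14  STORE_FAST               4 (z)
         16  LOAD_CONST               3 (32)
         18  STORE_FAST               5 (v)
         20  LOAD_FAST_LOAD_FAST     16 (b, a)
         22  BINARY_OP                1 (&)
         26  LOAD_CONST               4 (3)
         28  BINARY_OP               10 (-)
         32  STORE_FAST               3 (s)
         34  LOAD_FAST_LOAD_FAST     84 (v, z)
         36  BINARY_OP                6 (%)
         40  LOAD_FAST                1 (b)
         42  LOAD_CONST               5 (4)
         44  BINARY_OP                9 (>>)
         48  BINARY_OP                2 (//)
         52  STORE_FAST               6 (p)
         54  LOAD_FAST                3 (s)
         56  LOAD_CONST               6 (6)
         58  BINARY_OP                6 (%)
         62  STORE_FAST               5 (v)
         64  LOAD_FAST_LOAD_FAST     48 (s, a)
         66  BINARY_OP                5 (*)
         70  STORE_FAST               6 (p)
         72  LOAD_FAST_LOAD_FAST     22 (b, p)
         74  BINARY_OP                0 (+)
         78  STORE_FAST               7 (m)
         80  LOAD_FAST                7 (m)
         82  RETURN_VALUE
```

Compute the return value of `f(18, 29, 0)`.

263

LOAD_CONST → push 14. Stack: [14]
STORE_FAST s → s=14. Stack: []
LOAD_FAST s → push 14. Stack: [14]
LOAD_CONST → push 7. Stack: [14, 7]
BINARY_OP - → 14 - 7 = 7. Stack: [7]
STORE_FAST z → z=7. Stack: []
LOAD_CONST → push 32. Stack: [32]
STORE_FAST v → v=32. Stack: []
LOAD_FAST_LOAD_FAST b,a → push 29,18. Stack: [29, 18]
BINARY_OP & → 29 & 18 = 16. Stack: [16]
LOAD_CONST → push 3. Stack: [16, 3]
BINARY_OP - → 16 - 3 = 13. Stack: [13]
STORE_FAST s → s=13. Stack: []
LOAD_FAST_LOAD_FAST v,z → push 32,7. Stack: [32, 7]
BINARY_OP % → 32 % 7 = 4. Stack: [4]
LOAD_FAST b → push 29. Stack: [4, 29]
LOAD_CONST → push 4. Stack: [4, 29, 4]
BINARY_OP >> → 29 >> 4 = 1. Stack: [4, 1]
BINARY_OP // → 4 // 1 = 4. Stack: [4]
STORE_FAST p → p=4. Stack: []
LOAD_FAST s → push 13. Stack: [13]
LOAD_CONST → push 6. Stack: [13, 6]
BINARY_OP % → 13 % 6 = 1. Stack: [1]
STORE_FAST v → v=1. Stack: []
LOAD_FAST_LOAD_FAST s,a → push 13,18. Stack: [13, 18]
BINARY_OP * → 13 * 18 = 234. Stack: [234]
STORE_FAST p → p=234. Stack: []
LOAD_FAST_LOAD_FAST b,p → push 29,234. Stack: [29, 234]
BINARY_OP + → 29 + 234 = 263. Stack: [263]
STORE_FAST m → m=263. Stack: []
LOAD_FAST m → push 263. Stack: [263]
RETURN_VALUE → return 263.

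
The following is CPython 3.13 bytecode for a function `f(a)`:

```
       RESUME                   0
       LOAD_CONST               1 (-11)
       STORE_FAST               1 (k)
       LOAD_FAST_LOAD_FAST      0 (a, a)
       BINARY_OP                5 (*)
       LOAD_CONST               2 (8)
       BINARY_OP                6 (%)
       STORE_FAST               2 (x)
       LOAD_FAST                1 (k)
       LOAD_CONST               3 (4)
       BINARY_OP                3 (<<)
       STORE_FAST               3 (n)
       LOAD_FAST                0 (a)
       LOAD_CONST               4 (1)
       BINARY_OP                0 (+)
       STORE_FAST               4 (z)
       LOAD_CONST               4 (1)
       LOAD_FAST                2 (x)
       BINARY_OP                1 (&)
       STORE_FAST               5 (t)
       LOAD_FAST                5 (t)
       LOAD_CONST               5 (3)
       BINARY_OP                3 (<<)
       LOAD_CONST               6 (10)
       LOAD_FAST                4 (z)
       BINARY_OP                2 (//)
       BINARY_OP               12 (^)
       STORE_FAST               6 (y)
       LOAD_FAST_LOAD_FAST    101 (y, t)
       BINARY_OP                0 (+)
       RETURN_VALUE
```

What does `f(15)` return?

LOAD_CONST → push -11. Stack: [-11]
STORE_FAST k → k=-11. Stack: []
LOAD_FAST_LOAD_FAST a,a → push 15,15. Stack: [15, 15]
BINARY_OP * → 15 * 15 = 225. Stack: [225]
LOAD_CONST → push 8. Stack: [225, 8]
BINARY_OP % → 225 % 8 = 1. Stack: [1]
STORE_FAST x → x=1. Stack: []
LOAD_FAST k → push -11. Stack: [-11]
LOAD_CONST → push 4. Stack: [-11, 4]
BINARY_OP << → -11 << 4 = -176. Stack: [-176]
STORE_FAST n → n=-176. Stack: []
LOAD_FAST a → push 15. Stack: [15]
LOAD_CONST → push 1. Stack: [15, 1]
BINARY_OP + → 15 + 1 = 16. Stack: [16]
STORE_FAST z → z=16. Stack: []
LOAD_CONST → push 1. Stack: [1]
LOAD_FAST x → push 1. Stack: [1, 1]
BINARY_OP & → 1 & 1 = 1. Stack: [1]
STORE_FAST t → t=1. Stack: []
LOAD_FAST t → push 1. Stack: [1]
LOAD_CONST → push 3. Stack: [1, 3]
BINARY_OP << → 1 << 3 = 8. Stack: [8]
LOAD_CONST → push 10. Stack: [8, 10]
LOAD_FAST z → push 16. Stack: [8, 10, 16]
BINARY_OP // → 10 // 16 = 0. Stack: [8, 0]
BINARY_OP ^ → 8 ^ 0 = 8. Stack: [8]
STORE_FAST y → y=8. Stack: []
LOAD_FAST_LOAD_FAST y,t → push 8,1. Stack: [8, 1]
BINARY_OP + → 8 + 1 = 9. Stack: [9]
RETURN_VALUE → return 9.

9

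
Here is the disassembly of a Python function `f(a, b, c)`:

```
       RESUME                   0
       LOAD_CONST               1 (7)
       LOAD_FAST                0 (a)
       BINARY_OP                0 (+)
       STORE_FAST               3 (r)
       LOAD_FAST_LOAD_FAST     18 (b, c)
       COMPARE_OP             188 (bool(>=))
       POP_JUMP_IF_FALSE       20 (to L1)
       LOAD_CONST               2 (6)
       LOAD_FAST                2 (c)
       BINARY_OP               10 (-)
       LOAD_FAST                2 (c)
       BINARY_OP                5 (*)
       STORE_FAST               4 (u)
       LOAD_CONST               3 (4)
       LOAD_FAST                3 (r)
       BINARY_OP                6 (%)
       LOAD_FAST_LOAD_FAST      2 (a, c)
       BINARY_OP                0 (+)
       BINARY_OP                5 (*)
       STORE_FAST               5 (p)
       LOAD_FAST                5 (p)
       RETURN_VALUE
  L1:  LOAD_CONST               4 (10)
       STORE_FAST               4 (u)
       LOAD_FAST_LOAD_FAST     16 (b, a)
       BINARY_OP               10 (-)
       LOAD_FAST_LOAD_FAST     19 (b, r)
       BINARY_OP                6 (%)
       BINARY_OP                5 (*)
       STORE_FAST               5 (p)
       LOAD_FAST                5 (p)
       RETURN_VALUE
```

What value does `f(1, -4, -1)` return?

LOAD_CONST → push 7. Stack: [7]
LOAD_FAST a → push 1. Stack: [7, 1]
BINARY_OP + → 7 + 1 = 8. Stack: [8]
STORE_FAST r → r=8. Stack: []
LOAD_FAST_LOAD_FAST b,c → push -4,-1. Stack: [-4, -1]
COMPARE_OP bool(>=) → -4 vs -1 = False. Stack: [False]
POP_JUMP_IF_FALSE → pop False; jump. Stack: []
LOAD_CONST → push 10. Stack: [10]
STORE_FAST u → u=10. Stack: []
LOAD_FAST_LOAD_FAST b,a → push -4,1. Stack: [-4, 1]
BINARY_OP - → -4 - 1 = -5. Stack: [-5]
LOAD_FAST_LOAD_FAST b,r → push -4,8. Stack: [-5, -4, 8]
BINARY_OP % → -4 % 8 = 4. Stack: [-5, 4]
BINARY_OP * → -5 * 4 = -20. Stack: [-20]
STORE_FAST p → p=-20. Stack: []
LOAD_FAST p → push -20. Stack: [-20]
RETURN_VALUE → return -20.

-20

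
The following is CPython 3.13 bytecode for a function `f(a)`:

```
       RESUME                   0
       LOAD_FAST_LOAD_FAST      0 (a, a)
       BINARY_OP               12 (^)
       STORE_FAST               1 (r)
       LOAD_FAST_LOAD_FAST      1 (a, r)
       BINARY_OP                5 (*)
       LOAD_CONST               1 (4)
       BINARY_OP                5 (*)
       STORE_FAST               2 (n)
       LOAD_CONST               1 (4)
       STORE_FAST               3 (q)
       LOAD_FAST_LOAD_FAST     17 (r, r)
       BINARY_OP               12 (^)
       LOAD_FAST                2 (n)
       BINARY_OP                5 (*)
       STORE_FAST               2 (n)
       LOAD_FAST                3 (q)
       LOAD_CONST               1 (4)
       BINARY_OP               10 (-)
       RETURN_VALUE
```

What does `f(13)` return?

0

LOAD_FAST_LOAD_FAST a,a → push 13,13. Stack: [13, 13]
BINARY_OP ^ → 13 ^ 13 = 0. Stack: [0]
STORE_FAST r → r=0. Stack: []
LOAD_FAST_LOAD_FAST a,r → push 13,0. Stack: [13, 0]
BINARY_OP * → 13 * 0 = 0. Stack: [0]
LOAD_CONST → push 4. Stack: [0, 4]
BINARY_OP * → 0 * 4 = 0. Stack: [0]
STORE_FAST n → n=0. Stack: []
LOAD_CONST → push 4. Stack: [4]
STORE_FAST q → q=4. Stack: []
LOAD_FAST_LOAD_FAST r,r → push 0,0. Stack: [0, 0]
BINARY_OP ^ → 0 ^ 0 = 0. Stack: [0]
LOAD_FAST n → push 0. Stack: [0, 0]
BINARY_OP * → 0 * 0 = 0. Stack: [0]
STORE_FAST n → n=0. Stack: []
LOAD_FAST q → push 4. Stack: [4]
LOAD_CONST → push 4. Stack: [4, 4]
BINARY_OP - → 4 - 4 = 0. Stack: [0]
RETURN_VALUE → return 0.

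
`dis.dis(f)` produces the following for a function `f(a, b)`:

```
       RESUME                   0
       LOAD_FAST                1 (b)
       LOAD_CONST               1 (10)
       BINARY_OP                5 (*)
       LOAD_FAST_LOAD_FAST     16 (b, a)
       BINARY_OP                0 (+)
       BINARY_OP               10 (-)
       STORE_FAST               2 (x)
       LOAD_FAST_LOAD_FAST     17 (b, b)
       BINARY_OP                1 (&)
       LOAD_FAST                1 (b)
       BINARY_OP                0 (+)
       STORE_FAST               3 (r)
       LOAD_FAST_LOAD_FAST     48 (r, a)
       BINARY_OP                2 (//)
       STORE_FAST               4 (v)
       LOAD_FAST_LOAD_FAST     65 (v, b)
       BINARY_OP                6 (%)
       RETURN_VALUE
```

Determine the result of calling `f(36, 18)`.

1

LOAD_FAST b → push 18. Stack: [18]
LOAD_CONST → push 10. Stack: [18, 10]
BINARY_OP * → 18 * 10 = 180. Stack: [180]
LOAD_FAST_LOAD_FAST b,a → push 18,36. Stack: [180, 18, 36]
BINARY_OP + → 18 + 36 = 54. Stack: [180, 54]
BINARY_OP - → 180 - 54 = 126. Stack: [126]
STORE_FAST x → x=126. Stack: []
LOAD_FAST_LOAD_FAST b,b → push 18,18. Stack: [18, 18]
BINARY_OP & → 18 & 18 = 18. Stack: [18]
LOAD_FAST b → push 18. Stack: [18, 18]
BINARY_OP + → 18 + 18 = 36. Stack: [36]
STORE_FAST r → r=36. Stack: []
LOAD_FAST_LOAD_FAST r,a → push 36,36. Stack: [36, 36]
BINARY_OP // → 36 // 36 = 1. Stack: [1]
STORE_FAST v → v=1. Stack: []
LOAD_FAST_LOAD_FAST v,b → push 1,18. Stack: [1, 18]
BINARY_OP % → 1 % 18 = 1. Stack: [1]
RETURN_VALUE → return 1.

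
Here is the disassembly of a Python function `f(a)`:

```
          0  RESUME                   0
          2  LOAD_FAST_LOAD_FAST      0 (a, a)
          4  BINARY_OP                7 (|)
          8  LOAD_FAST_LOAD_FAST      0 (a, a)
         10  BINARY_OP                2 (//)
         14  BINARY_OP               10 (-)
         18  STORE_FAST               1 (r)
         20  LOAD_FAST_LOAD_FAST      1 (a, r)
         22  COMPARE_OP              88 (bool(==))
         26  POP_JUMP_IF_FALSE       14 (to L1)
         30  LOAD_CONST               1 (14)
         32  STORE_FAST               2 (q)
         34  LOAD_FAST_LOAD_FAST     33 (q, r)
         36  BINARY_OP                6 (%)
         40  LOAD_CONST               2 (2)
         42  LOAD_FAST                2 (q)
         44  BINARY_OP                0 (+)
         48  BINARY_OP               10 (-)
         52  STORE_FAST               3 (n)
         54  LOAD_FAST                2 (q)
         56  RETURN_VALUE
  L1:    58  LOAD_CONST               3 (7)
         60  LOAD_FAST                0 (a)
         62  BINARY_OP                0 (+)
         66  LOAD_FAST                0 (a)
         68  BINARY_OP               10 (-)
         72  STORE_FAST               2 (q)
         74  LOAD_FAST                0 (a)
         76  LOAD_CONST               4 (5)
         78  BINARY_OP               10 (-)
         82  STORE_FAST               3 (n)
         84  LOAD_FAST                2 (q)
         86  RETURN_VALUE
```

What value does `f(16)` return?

7

LOAD_FAST_LOAD_FAST a,a → push 16,16. Stack: [16, 16]
BINARY_OP | → 16 | 16 = 16. Stack: [16]
LOAD_FAST_LOAD_FAST a,a → push 16,16. Stack: [16, 16, 16]
BINARY_OP // → 16 // 16 = 1. Stack: [16, 1]
BINARY_OP - → 16 - 1 = 15. Stack: [15]
STORE_FAST r → r=15. Stack: []
LOAD_FAST_LOAD_FAST a,r → push 16,15. Stack: [16, 15]
COMPARE_OP bool(==) → 16 vs 15 = False. Stack: [False]
POP_JUMP_IF_FALSE → pop False; jump. Stack: []
LOAD_CONST → push 7. Stack: [7]
LOAD_FAST a → push 16. Stack: [7, 16]
BINARY_OP + → 7 + 16 = 23. Stack: [23]
LOAD_FAST a → push 16. Stack: [23, 16]
BINARY_OP - → 23 - 16 = 7. Stack: [7]
STORE_FAST q → q=7. Stack: []
LOAD_FAST a → push 16. Stack: [16]
LOAD_CONST → push 5. Stack: [16, 5]
BINARY_OP - → 16 - 5 = 11. Stack: [11]
STORE_FAST n → n=11. Stack: []
LOAD_FAST q → push 7. Stack: [7]
RETURN_VALUE → return 7.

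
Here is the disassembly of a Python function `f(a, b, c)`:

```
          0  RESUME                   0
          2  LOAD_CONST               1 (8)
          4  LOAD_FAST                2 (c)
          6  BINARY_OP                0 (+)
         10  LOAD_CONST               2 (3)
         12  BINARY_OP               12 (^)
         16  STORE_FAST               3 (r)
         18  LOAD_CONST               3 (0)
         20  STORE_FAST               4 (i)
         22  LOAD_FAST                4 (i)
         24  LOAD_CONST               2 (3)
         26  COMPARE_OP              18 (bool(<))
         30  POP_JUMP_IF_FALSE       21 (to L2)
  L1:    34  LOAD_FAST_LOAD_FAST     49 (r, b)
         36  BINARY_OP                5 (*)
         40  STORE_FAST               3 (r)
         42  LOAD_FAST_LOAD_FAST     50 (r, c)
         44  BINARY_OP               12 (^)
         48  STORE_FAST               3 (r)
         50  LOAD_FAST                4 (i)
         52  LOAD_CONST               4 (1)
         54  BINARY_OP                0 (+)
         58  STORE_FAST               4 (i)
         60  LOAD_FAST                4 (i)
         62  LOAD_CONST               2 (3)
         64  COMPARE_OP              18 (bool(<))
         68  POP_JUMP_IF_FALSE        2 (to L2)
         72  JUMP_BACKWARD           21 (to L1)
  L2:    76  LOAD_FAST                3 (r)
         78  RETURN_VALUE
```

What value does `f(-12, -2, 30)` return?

-326

LOAD_CONST → push 8. Stack: [8]
LOAD_FAST c → push 30. Stack: [8, 30]
BINARY_OP + → 8 + 30 = 38. Stack: [38]
LOAD_CONST → push 3. Stack: [38, 3]
BINARY_OP ^ → 38 ^ 3 = 37. Stack: [37]
STORE_FAST r → r=37. Stack: []
LOAD_CONST → push 0. Stack: [0]
STORE_FAST i → i=0. Stack: []
LOAD_FAST i → push 0. Stack: [0]
LOAD_CONST → push 3. Stack: [0, 3]
COMPARE_OP bool(<) → 0 vs 3 = True. Stack: [True]
POP_JUMP_IF_FALSE → pop True; no jump. Stack: []
LOAD_FAST_LOAD_FAST r,b → push 37,-2. Stack: [37, -2]
BINARY_OP * → 37 * -2 = -74. Stack: [-74]
STORE_FAST r → r=-74. Stack: []
LOAD_FAST_LOAD_FAST r,c → push -74,30. Stack: [-74, 30]
BINARY_OP ^ → -74 ^ 30 = -88. Stack: [-88]
STORE_FAST r → r=-88. Stack: []
LOAD_FAST i → push 0. Stack: [0]
LOAD_CONST → push 1. Stack: [0, 1]
BINARY_OP + → 0 + 1 = 1. Stack: [1]
STORE_FAST i → i=1. Stack: []
LOAD_FAST i → push 1. Stack: [1]
LOAD_CONST → push 3. Stack: [1, 3]
COMPARE_OP bool(<) → 1 vs 3 = True. Stack: [True]
POP_JUMP_IF_FALSE → pop True; no jump. Stack: []
LOAD_FAST_LOAD_FAST r,b → push -88,-2. Stack: [-88, -2]
BINARY_OP * → -88 * -2 = 176. Stack: [176]
STORE_FAST r → r=176. Stack: []
LOAD_FAST_LOAD_FAST r,c → push 176,30. Stack: [176, 30]
BINARY_OP ^ → 176 ^ 30 = 174. Stack: [174]
STORE_FAST r → r=174. Stack: []
LOAD_FAST i → push 1. Stack: [1]
LOAD_CONST → push 1. Stack: [1, 1]
BINARY_OP + → 1 + 1 = 2. Stack: [2]
STORE_FAST i → i=2. Stack: []
LOAD_FAST i → push 2. Stack: [2]
LOAD_CONST → push 3. Stack: [2, 3]
COMPARE_OP bool(<) → 2 vs 3 = True. Stack: [True]
POP_JUMP_IF_FALSE → pop True; no jump. Stack: []
LOAD_FAST_LOAD_FAST r,b → push 174,-2. Stack: [174, -2]
BINARY_OP * → 174 * -2 = -348. Stack: [-348]
STORE_FAST r → r=-348. Stack: []
LOAD_FAST_LOAD_FAST r,c → push -348,30. Stack: [-348, 30]
BINARY_OP ^ → -348 ^ 30 = -326. Stack: [-326]
STORE_FAST r → r=-326. Stack: []
LOAD_FAST i → push 2. Stack: [2]
LOAD_CONST → push 1. Stack: [2, 1]
BINARY_OP + → 2 + 1 = 3. Stack: [3]
STORE_FAST i → i=3. Stack: []
LOAD_FAST i → push 3. Stack: [3]
LOAD_CONST → push 3. Stack: [3, 3]
COMPARE_OP bool(<) → 3 vs 3 = False. Stack: [False]
POP_JUMP_IF_FALSE → pop False; jump. Stack: []
LOAD_FAST r → push -326. Stack: [-326]
RETURN_VALUE → return -326.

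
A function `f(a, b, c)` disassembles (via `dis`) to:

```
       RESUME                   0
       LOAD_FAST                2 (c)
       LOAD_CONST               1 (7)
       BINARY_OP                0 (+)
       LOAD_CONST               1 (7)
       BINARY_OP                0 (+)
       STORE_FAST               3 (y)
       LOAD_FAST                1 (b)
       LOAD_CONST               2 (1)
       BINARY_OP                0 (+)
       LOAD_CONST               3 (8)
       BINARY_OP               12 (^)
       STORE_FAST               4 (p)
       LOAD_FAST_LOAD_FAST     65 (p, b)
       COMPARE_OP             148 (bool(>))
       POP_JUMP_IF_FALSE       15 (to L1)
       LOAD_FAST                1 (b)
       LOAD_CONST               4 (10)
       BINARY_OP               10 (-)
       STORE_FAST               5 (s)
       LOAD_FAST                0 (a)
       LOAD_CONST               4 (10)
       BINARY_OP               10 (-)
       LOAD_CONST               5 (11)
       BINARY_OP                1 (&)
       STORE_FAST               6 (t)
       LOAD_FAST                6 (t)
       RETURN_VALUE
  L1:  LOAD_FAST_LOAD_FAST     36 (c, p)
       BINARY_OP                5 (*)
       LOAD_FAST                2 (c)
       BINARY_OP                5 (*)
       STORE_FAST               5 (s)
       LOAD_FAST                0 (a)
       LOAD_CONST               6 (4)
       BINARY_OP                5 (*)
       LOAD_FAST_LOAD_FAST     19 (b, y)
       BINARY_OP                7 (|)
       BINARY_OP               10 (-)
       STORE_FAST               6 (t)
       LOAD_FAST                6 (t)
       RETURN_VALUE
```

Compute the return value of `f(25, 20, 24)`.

LOAD_FAST c → push 24. Stack: [24]
LOAD_CONST → push 7. Stack: [24, 7]
BINARY_OP + → 24 + 7 = 31. Stack: [31]
LOAD_CONST → push 7. Stack: [31, 7]
BINARY_OP + → 31 + 7 = 38. Stack: [38]
STORE_FAST y → y=38. Stack: []
LOAD_FAST b → push 20. Stack: [20]
LOAD_CONST → push 1. Stack: [20, 1]
BINARY_OP + → 20 + 1 = 21. Stack: [21]
LOAD_CONST → push 8. Stack: [21, 8]
BINARY_OP ^ → 21 ^ 8 = 29. Stack: [29]
STORE_FAST p → p=29. Stack: []
LOAD_FAST_LOAD_FAST p,b → push 29,20. Stack: [29, 20]
COMPARE_OP bool(>) → 29 vs 20 = True. Stack: [True]
POP_JUMP_IF_FALSE → pop True; no jump. Stack: []
LOAD_FAST b → push 20. Stack: [20]
LOAD_CONST → push 10. Stack: [20, 10]
BINARY_OP - → 20 - 10 = 10. Stack: [10]
STORE_FAST s → s=10. Stack: []
LOAD_FAST a → push 25. Stack: [25]
LOAD_CONST → push 10. Stack: [25, 10]
BINARY_OP - → 25 - 10 = 15. Stack: [15]
LOAD_CONST → push 11. Stack: [15, 11]
BINARY_OP & → 15 & 11 = 11. Stack: [11]
STORE_FAST t → t=11. Stack: []
LOAD_FAST t → push 11. Stack: [11]
RETURN_VALUE → return 11.

11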